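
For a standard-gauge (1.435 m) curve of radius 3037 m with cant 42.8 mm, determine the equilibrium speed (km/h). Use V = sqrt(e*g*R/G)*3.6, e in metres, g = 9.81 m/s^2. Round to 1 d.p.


Convert cant: e = 42.8 mm = 0.0428 m
V_ms = sqrt(0.0428 * 9.81 * 3037 / 1.435)
V_ms = sqrt(888.598687) = 29.8094 m/s
V = 29.8094 * 3.6 = 107.3 km/h

107.3


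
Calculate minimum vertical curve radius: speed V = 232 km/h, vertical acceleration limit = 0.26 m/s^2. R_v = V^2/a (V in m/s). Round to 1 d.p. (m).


Convert speed: V = 232 / 3.6 = 64.4444 m/s
V^2 = 4153.0864 m^2/s^2
R_v = 4153.0864 / 0.26
R_v = 15973.4 m

15973.4


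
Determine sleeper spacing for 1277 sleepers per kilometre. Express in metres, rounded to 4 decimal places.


Spacing = 1000 m / number of sleepers
Spacing = 1000 / 1277
Spacing = 0.7831 m

0.7831


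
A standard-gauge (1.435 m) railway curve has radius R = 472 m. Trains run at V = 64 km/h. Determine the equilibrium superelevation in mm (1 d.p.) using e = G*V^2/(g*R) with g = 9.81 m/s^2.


Convert speed: V = 64 / 3.6 = 17.7778 m/s
Apply formula: e = 1.435 * 17.7778^2 / (9.81 * 472)
e = 1.435 * 316.0494 / 4630.32
e = 0.097948 m = 97.9 mm

97.9


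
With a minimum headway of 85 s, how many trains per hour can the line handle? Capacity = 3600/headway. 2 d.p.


Capacity = 3600 / headway
Capacity = 3600 / 85
Capacity = 42.35 trains/hour

42.35


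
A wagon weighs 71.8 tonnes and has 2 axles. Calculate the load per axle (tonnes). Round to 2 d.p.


Load per axle = total weight / number of axles
Load = 71.8 / 2
Load = 35.90 tonnes

35.90


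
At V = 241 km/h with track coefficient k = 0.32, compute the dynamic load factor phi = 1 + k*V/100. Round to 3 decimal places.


phi = 1 + k * V / 100
phi = 1 + 0.32 * 241 / 100
phi = 1 + 0.7712
phi = 1.771

1.771


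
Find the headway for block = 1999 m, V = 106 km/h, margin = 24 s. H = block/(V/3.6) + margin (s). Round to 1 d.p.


V = 106 / 3.6 = 29.4444 m/s
Block traversal time = 1999 / 29.4444 = 67.8906 s
Headway = 67.8906 + 24
Headway = 91.9 s

91.9


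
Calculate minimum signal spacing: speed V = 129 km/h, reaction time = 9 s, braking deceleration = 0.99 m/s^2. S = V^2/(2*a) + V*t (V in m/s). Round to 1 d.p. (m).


V = 129 / 3.6 = 35.8333 m/s
Braking distance = 35.8333^2 / (2*0.99) = 648.4989 m
Sighting distance = 35.8333 * 9 = 322.5 m
S = 648.4989 + 322.5 = 971.0 m

971.0


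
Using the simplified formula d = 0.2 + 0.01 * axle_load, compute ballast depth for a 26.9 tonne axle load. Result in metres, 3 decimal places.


d = 0.2 + 0.01 * 26.9
d = 0.2 + 0.269
d = 0.469 m

0.469


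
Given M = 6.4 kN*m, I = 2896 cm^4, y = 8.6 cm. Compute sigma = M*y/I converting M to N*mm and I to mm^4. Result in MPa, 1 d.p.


Convert units:
M = 6.4 kN*m = 6400000 N*mm
y = 8.6 cm = 86 mm
I = 2896 cm^4 = 28960000 mm^4
sigma = 6400000 * 86 / 28960000
sigma = 19.0 MPa

19.0


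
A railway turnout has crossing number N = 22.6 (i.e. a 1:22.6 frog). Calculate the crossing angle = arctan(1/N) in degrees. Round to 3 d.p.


1/N = 1/22.6 = 0.044248
angle = arctan(0.044248) = 0.044219 rad
angle = 0.044219 * 180/pi = 2.534 degrees

2.534


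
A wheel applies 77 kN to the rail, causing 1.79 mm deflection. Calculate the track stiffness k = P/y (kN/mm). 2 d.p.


Track stiffness k = P / y
k = 77 / 1.79
k = 43.02 kN/mm

43.02


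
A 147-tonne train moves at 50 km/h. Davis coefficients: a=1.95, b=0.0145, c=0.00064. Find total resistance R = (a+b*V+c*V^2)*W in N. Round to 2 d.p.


b*V = 0.0145 * 50 = 0.725
c*V^2 = 0.00064 * 2500 = 1.6
R_per_t = 1.95 + 0.725 + 1.6 = 4.275 N/t
R_total = 4.275 * 147 = 628.43 N

628.43


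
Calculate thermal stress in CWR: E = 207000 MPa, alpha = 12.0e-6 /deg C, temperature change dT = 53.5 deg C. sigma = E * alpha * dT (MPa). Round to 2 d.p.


sigma = E * alpha * dT
sigma = 207000 * 12.0e-6 * 53.5
sigma = 2.484 * 53.5
sigma = 132.89 MPa

132.89


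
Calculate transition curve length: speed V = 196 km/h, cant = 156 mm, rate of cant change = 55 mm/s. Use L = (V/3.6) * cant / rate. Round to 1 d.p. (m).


Convert speed: V = 196 / 3.6 = 54.4444 m/s
L = 54.4444 * 156 / 55
L = 8493.3333 / 55
L = 154.4 m

154.4


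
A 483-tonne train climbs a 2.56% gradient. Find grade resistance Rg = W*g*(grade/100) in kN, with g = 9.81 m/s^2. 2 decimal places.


Rg = W * 9.81 * grade / 100
Rg = 483 * 9.81 * 2.56 / 100
Rg = 4738.23 * 0.0256
Rg = 121.30 kN

121.30


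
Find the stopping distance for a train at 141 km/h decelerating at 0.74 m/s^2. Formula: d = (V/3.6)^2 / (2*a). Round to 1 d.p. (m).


Convert speed: V = 141 / 3.6 = 39.1667 m/s
V^2 = 1534.0278
d = 1534.0278 / (2 * 0.74)
d = 1534.0278 / 1.48
d = 1036.5 m

1036.5


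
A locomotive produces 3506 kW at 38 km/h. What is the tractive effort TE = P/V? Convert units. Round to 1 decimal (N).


Convert: P = 3506 kW = 3506000 W
V = 38 / 3.6 = 10.5556 m/s
TE = 3506000 / 10.5556
TE = 332147.4 N

332147.4


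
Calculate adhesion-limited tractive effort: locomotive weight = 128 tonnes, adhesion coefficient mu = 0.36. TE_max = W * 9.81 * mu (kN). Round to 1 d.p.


TE_max = W * g * mu
TE_max = 128 * 9.81 * 0.36
TE_max = 1255.68 * 0.36
TE_max = 452.0 kN

452.0


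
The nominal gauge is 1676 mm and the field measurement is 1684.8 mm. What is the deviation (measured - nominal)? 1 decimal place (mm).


Deviation = measured - nominal
Deviation = 1684.8 - 1676
Deviation = 8.8 mm

8.8


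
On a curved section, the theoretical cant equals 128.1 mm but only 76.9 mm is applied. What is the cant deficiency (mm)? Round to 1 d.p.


Cant deficiency = equilibrium cant - actual cant
CD = 128.1 - 76.9
CD = 51.2 mm

51.2


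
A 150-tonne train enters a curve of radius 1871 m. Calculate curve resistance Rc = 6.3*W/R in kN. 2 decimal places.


Rc = 6.3 * W / R
Rc = 6.3 * 150 / 1871
Rc = 945.0 / 1871
Rc = 0.51 kN

0.51


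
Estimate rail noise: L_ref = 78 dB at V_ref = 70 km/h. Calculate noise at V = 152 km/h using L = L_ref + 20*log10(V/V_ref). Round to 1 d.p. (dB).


V/V_ref = 152 / 70 = 2.171429
log10(2.171429) = 0.336746
20 * 0.336746 = 6.7349
L = 78 + 6.7349 = 84.7 dB

84.7


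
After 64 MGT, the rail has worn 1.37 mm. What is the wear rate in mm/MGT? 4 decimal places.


Wear rate = total wear / cumulative tonnage
Rate = 1.37 / 64
Rate = 0.0214 mm/MGT

0.0214


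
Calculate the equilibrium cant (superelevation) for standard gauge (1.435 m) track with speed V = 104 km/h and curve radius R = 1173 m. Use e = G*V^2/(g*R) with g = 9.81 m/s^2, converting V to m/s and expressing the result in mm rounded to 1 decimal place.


Convert speed: V = 104 / 3.6 = 28.8889 m/s
Apply formula: e = 1.435 * 28.8889^2 / (9.81 * 1173)
e = 1.435 * 834.5679 / 11507.13
e = 0.104075 m = 104.1 mm

104.1


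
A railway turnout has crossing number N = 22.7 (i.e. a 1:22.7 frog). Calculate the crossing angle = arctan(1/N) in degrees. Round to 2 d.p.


1/N = 1/22.7 = 0.044053
angle = arctan(0.044053) = 0.044024 rad
angle = 0.044024 * 180/pi = 2.52 degrees

2.52


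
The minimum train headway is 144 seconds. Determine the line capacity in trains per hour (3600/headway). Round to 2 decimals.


Capacity = 3600 / headway
Capacity = 3600 / 144
Capacity = 25.00 trains/hour

25.00


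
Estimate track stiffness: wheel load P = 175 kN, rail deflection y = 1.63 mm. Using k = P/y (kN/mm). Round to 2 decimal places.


Track stiffness k = P / y
k = 175 / 1.63
k = 107.36 kN/mm

107.36


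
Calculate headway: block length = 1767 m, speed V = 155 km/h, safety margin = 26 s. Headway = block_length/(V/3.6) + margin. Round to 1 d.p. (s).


V = 155 / 3.6 = 43.0556 m/s
Block traversal time = 1767 / 43.0556 = 41.04 s
Headway = 41.04 + 26
Headway = 67.0 s

67.0


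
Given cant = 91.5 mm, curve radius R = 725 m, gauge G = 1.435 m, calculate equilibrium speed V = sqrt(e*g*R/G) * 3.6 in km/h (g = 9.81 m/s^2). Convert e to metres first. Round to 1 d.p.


Convert cant: e = 91.5 mm = 0.0915 m
V_ms = sqrt(0.0915 * 9.81 * 725 / 1.435)
V_ms = sqrt(453.498868) = 21.2955 m/s
V = 21.2955 * 3.6 = 76.7 km/h

76.7


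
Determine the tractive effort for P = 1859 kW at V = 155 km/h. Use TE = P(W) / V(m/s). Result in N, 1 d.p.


Convert: P = 1859 kW = 1859000 W
V = 155 / 3.6 = 43.0556 m/s
TE = 1859000 / 43.0556
TE = 43176.8 N

43176.8


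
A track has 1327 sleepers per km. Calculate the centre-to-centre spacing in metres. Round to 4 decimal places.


Spacing = 1000 m / number of sleepers
Spacing = 1000 / 1327
Spacing = 0.7536 m

0.7536


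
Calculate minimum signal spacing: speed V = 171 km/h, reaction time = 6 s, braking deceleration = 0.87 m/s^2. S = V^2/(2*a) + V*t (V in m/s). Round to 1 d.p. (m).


V = 171 / 3.6 = 47.5 m/s
Braking distance = 47.5^2 / (2*0.87) = 1296.6954 m
Sighting distance = 47.5 * 6 = 285.0 m
S = 1296.6954 + 285.0 = 1581.7 m

1581.7


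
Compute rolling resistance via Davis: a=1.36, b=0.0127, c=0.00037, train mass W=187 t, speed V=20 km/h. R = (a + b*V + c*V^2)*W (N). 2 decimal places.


b*V = 0.0127 * 20 = 0.254
c*V^2 = 0.00037 * 400 = 0.148
R_per_t = 1.36 + 0.254 + 0.148 = 1.762 N/t
R_total = 1.762 * 187 = 329.49 N

329.49


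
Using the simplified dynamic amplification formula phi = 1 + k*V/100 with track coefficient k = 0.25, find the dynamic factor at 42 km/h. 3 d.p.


phi = 1 + k * V / 100
phi = 1 + 0.25 * 42 / 100
phi = 1 + 0.105
phi = 1.105

1.105


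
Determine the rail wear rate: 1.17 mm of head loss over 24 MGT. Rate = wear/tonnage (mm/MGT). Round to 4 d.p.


Wear rate = total wear / cumulative tonnage
Rate = 1.17 / 24
Rate = 0.0488 mm/MGT

0.0488


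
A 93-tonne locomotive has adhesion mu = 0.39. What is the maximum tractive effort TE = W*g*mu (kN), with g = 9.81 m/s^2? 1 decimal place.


TE_max = W * g * mu
TE_max = 93 * 9.81 * 0.39
TE_max = 912.33 * 0.39
TE_max = 355.8 kN

355.8


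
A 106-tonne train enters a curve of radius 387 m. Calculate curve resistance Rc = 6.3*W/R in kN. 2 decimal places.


Rc = 6.3 * W / R
Rc = 6.3 * 106 / 387
Rc = 667.8 / 387
Rc = 1.73 kN

1.73


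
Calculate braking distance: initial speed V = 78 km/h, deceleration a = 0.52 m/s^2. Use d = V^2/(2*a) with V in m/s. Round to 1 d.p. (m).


Convert speed: V = 78 / 3.6 = 21.6667 m/s
V^2 = 469.4444
d = 469.4444 / (2 * 0.52)
d = 469.4444 / 1.04
d = 451.4 m

451.4


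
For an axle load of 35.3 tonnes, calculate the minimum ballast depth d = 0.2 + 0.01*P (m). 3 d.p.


d = 0.2 + 0.01 * 35.3
d = 0.2 + 0.353
d = 0.553 m

0.553


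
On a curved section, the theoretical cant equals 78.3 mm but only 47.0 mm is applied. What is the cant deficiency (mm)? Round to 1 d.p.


Cant deficiency = equilibrium cant - actual cant
CD = 78.3 - 47.0
CD = 31.3 mm

31.3


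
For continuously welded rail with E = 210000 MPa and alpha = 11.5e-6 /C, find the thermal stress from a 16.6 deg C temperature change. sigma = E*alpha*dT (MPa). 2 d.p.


sigma = E * alpha * dT
sigma = 210000 * 11.5e-6 * 16.6
sigma = 2.415 * 16.6
sigma = 40.09 MPa

40.09


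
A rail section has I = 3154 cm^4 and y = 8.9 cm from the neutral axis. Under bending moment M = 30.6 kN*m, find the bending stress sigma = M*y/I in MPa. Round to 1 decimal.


Convert units:
M = 30.6 kN*m = 30600000 N*mm
y = 8.9 cm = 89 mm
I = 3154 cm^4 = 31540000 mm^4
sigma = 30600000 * 89 / 31540000
sigma = 86.3 MPa

86.3


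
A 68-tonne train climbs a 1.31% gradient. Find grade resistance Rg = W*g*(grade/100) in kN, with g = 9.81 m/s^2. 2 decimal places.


Rg = W * 9.81 * grade / 100
Rg = 68 * 9.81 * 1.31 / 100
Rg = 667.08 * 0.0131
Rg = 8.74 kN

8.74


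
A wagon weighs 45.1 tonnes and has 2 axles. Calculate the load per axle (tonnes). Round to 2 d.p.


Load per axle = total weight / number of axles
Load = 45.1 / 2
Load = 22.55 tonnes

22.55


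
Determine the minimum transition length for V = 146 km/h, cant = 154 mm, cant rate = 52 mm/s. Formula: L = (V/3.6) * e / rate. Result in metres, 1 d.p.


Convert speed: V = 146 / 3.6 = 40.5556 m/s
L = 40.5556 * 154 / 52
L = 6245.5556 / 52
L = 120.1 m

120.1


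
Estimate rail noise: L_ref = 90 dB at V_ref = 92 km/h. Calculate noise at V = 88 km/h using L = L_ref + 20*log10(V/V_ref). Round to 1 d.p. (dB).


V/V_ref = 88 / 92 = 0.956522
log10(0.956522) = -0.019305
20 * -0.019305 = -0.3861
L = 90 + -0.3861 = 89.6 dB

89.6


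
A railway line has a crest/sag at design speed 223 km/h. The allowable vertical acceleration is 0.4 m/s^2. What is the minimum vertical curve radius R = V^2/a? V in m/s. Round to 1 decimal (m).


Convert speed: V = 223 / 3.6 = 61.9444 m/s
V^2 = 3837.1142 m^2/s^2
R_v = 3837.1142 / 0.4
R_v = 9592.8 m

9592.8


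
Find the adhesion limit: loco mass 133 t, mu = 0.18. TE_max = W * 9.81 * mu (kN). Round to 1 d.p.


TE_max = W * g * mu
TE_max = 133 * 9.81 * 0.18
TE_max = 1304.73 * 0.18
TE_max = 234.9 kN

234.9


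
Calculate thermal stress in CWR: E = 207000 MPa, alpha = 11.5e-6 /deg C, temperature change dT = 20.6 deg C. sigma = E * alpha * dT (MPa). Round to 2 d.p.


sigma = E * alpha * dT
sigma = 207000 * 11.5e-6 * 20.6
sigma = 2.3805 * 20.6
sigma = 49.04 MPa

49.04


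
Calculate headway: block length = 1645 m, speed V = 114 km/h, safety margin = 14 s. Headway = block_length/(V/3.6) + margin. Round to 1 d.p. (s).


V = 114 / 3.6 = 31.6667 m/s
Block traversal time = 1645 / 31.6667 = 51.9474 s
Headway = 51.9474 + 14
Headway = 65.9 s

65.9


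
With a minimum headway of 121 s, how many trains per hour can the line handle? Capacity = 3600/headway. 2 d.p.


Capacity = 3600 / headway
Capacity = 3600 / 121
Capacity = 29.75 trains/hour

29.75


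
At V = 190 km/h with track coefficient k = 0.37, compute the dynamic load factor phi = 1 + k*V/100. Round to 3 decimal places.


phi = 1 + k * V / 100
phi = 1 + 0.37 * 190 / 100
phi = 1 + 0.703
phi = 1.703

1.703


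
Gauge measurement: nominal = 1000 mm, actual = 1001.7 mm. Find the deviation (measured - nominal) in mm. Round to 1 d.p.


Deviation = measured - nominal
Deviation = 1001.7 - 1000
Deviation = 1.7 mm

1.7


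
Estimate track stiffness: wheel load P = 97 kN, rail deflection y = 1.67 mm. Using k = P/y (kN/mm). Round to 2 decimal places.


Track stiffness k = P / y
k = 97 / 1.67
k = 58.08 kN/mm

58.08


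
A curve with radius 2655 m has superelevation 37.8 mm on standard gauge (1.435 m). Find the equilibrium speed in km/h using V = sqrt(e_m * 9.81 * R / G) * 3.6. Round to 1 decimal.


Convert cant: e = 37.8 mm = 0.0378 m
V_ms = sqrt(0.0378 * 9.81 * 2655 / 1.435)
V_ms = sqrt(686.077902) = 26.1931 m/s
V = 26.1931 * 3.6 = 94.3 km/h

94.3


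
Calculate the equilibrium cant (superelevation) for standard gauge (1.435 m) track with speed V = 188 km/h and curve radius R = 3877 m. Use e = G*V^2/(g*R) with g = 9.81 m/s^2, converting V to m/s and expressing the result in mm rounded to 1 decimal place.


Convert speed: V = 188 / 3.6 = 52.2222 m/s
Apply formula: e = 1.435 * 52.2222^2 / (9.81 * 3877)
e = 1.435 * 2727.1605 / 38033.37
e = 0.102896 m = 102.9 mm

102.9


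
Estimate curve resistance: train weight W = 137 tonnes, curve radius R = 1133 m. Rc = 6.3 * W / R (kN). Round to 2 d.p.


Rc = 6.3 * W / R
Rc = 6.3 * 137 / 1133
Rc = 863.1 / 1133
Rc = 0.76 kN

0.76


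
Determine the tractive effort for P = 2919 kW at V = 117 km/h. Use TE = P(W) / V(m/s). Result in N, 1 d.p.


Convert: P = 2919 kW = 2919000 W
V = 117 / 3.6 = 32.5 m/s
TE = 2919000 / 32.5
TE = 89815.4 N

89815.4


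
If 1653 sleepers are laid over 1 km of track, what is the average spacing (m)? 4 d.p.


Spacing = 1000 m / number of sleepers
Spacing = 1000 / 1653
Spacing = 0.6050 m

0.6050


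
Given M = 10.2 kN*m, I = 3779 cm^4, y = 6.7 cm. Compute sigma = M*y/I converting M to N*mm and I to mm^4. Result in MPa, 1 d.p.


Convert units:
M = 10.2 kN*m = 10200000 N*mm
y = 6.7 cm = 67 mm
I = 3779 cm^4 = 37790000 mm^4
sigma = 10200000 * 67 / 37790000
sigma = 18.1 MPa

18.1


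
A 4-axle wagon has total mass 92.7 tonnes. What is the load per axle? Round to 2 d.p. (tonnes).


Load per axle = total weight / number of axles
Load = 92.7 / 4
Load = 23.18 tonnes

23.18


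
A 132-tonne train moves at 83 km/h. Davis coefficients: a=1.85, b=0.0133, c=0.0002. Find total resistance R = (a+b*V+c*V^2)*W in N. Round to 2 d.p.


b*V = 0.0133 * 83 = 1.1039
c*V^2 = 0.0002 * 6889 = 1.3778
R_per_t = 1.85 + 1.1039 + 1.3778 = 4.3317 N/t
R_total = 4.3317 * 132 = 571.78 N

571.78


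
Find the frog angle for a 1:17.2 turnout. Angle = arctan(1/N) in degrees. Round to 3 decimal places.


1/N = 1/17.2 = 0.05814
angle = arctan(0.05814) = 0.058074 rad
angle = 0.058074 * 180/pi = 3.327 degrees

3.327


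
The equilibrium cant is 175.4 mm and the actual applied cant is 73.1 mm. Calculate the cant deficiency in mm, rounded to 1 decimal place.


Cant deficiency = equilibrium cant - actual cant
CD = 175.4 - 73.1
CD = 102.3 mm

102.3


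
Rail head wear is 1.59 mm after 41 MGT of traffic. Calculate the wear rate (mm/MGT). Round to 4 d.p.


Wear rate = total wear / cumulative tonnage
Rate = 1.59 / 41
Rate = 0.0388 mm/MGT

0.0388


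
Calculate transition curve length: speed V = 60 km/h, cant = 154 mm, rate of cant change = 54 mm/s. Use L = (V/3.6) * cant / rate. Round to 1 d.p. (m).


Convert speed: V = 60 / 3.6 = 16.6667 m/s
L = 16.6667 * 154 / 54
L = 2566.6667 / 54
L = 47.5 m

47.5


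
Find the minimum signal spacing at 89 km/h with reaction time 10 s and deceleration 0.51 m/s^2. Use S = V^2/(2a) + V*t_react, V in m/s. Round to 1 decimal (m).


V = 89 / 3.6 = 24.7222 m/s
Braking distance = 24.7222^2 / (2*0.51) = 599.2042 m
Sighting distance = 24.7222 * 10 = 247.2222 m
S = 599.2042 + 247.2222 = 846.4 m

846.4


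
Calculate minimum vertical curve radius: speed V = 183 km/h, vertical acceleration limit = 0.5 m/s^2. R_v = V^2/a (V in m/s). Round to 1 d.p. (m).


Convert speed: V = 183 / 3.6 = 50.8333 m/s
V^2 = 2584.0278 m^2/s^2
R_v = 2584.0278 / 0.5
R_v = 5168.1 m

5168.1


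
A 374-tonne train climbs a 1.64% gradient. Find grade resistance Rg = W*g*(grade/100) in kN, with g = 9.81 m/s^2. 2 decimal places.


Rg = W * 9.81 * grade / 100
Rg = 374 * 9.81 * 1.64 / 100
Rg = 3668.94 * 0.0164
Rg = 60.17 kN

60.17


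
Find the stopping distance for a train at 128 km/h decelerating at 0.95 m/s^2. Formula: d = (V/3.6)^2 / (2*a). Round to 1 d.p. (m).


Convert speed: V = 128 / 3.6 = 35.5556 m/s
V^2 = 1264.1975
d = 1264.1975 / (2 * 0.95)
d = 1264.1975 / 1.9
d = 665.4 m

665.4


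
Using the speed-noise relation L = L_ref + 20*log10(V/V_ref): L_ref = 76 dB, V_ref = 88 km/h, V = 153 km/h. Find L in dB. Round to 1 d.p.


V/V_ref = 153 / 88 = 1.738636
log10(1.738636) = 0.240209
20 * 0.240209 = 4.8042
L = 76 + 4.8042 = 80.8 dB

80.8


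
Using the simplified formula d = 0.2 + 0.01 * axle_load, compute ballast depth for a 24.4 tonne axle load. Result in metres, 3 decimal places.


d = 0.2 + 0.01 * 24.4
d = 0.2 + 0.244
d = 0.444 m

0.444


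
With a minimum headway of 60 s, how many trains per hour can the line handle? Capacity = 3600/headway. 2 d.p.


Capacity = 3600 / headway
Capacity = 3600 / 60
Capacity = 60.00 trains/hour

60.00


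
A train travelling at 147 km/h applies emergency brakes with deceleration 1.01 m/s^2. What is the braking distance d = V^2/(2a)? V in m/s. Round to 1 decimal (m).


Convert speed: V = 147 / 3.6 = 40.8333 m/s
V^2 = 1667.3611
d = 1667.3611 / (2 * 1.01)
d = 1667.3611 / 2.02
d = 825.4 m

825.4


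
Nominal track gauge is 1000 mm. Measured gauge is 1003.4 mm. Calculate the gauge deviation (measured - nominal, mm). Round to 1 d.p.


Deviation = measured - nominal
Deviation = 1003.4 - 1000
Deviation = 3.4 mm

3.4


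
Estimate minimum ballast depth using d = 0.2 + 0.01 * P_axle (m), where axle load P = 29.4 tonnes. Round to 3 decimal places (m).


d = 0.2 + 0.01 * 29.4
d = 0.2 + 0.294
d = 0.494 m

0.494


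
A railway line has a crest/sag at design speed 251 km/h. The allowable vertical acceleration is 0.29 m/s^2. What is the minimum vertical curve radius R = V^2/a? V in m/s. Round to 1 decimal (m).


Convert speed: V = 251 / 3.6 = 69.7222 m/s
V^2 = 4861.1883 m^2/s^2
R_v = 4861.1883 / 0.29
R_v = 16762.7 m

16762.7


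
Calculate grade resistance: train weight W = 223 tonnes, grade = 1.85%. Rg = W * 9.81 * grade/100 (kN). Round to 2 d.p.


Rg = W * 9.81 * grade / 100
Rg = 223 * 9.81 * 1.85 / 100
Rg = 2187.63 * 0.0185
Rg = 40.47 kN

40.47


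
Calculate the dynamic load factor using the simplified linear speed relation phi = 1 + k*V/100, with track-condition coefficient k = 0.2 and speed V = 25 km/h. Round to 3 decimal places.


phi = 1 + k * V / 100
phi = 1 + 0.2 * 25 / 100
phi = 1 + 0.05
phi = 1.050

1.050


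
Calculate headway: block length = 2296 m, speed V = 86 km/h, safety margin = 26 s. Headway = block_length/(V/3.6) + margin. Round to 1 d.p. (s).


V = 86 / 3.6 = 23.8889 m/s
Block traversal time = 2296 / 23.8889 = 96.1116 s
Headway = 96.1116 + 26
Headway = 122.1 s

122.1


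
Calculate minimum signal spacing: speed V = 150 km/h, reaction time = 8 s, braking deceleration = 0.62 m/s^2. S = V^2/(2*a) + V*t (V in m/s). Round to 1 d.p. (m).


V = 150 / 3.6 = 41.6667 m/s
Braking distance = 41.6667^2 / (2*0.62) = 1400.0896 m
Sighting distance = 41.6667 * 8 = 333.3333 m
S = 1400.0896 + 333.3333 = 1733.4 m

1733.4


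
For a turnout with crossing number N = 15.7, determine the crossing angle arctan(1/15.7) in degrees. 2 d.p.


1/N = 1/15.7 = 0.063694
angle = arctan(0.063694) = 0.063608 rad
angle = 0.063608 * 180/pi = 3.64 degrees

3.64


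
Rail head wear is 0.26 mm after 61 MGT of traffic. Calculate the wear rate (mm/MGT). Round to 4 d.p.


Wear rate = total wear / cumulative tonnage
Rate = 0.26 / 61
Rate = 0.0043 mm/MGT

0.0043


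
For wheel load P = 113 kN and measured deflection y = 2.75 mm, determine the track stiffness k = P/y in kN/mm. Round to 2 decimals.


Track stiffness k = P / y
k = 113 / 2.75
k = 41.09 kN/mm

41.09


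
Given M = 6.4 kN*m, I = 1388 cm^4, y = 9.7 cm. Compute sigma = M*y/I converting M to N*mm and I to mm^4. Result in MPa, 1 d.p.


Convert units:
M = 6.4 kN*m = 6400000 N*mm
y = 9.7 cm = 97 mm
I = 1388 cm^4 = 13880000 mm^4
sigma = 6400000 * 97 / 13880000
sigma = 44.7 MPa

44.7


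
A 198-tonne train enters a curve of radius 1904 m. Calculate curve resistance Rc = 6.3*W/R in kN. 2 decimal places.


Rc = 6.3 * W / R
Rc = 6.3 * 198 / 1904
Rc = 1247.4 / 1904
Rc = 0.66 kN

0.66


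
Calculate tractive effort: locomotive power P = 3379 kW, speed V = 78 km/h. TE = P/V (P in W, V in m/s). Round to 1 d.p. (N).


Convert: P = 3379 kW = 3379000 W
V = 78 / 3.6 = 21.6667 m/s
TE = 3379000 / 21.6667
TE = 155953.8 N

155953.8


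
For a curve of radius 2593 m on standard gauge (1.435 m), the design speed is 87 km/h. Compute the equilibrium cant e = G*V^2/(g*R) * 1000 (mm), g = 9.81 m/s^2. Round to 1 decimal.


Convert speed: V = 87 / 3.6 = 24.1667 m/s
Apply formula: e = 1.435 * 24.1667^2 / (9.81 * 2593)
e = 1.435 * 584.0278 / 25437.33
e = 0.032947 m = 32.9 mm

32.9


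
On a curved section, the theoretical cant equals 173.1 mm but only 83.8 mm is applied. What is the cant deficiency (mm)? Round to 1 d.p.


Cant deficiency = equilibrium cant - actual cant
CD = 173.1 - 83.8
CD = 89.3 mm

89.3


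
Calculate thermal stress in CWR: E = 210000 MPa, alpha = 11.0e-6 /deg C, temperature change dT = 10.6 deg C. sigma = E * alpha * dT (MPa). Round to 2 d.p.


sigma = E * alpha * dT
sigma = 210000 * 11.0e-6 * 10.6
sigma = 2.31 * 10.6
sigma = 24.49 MPa

24.49


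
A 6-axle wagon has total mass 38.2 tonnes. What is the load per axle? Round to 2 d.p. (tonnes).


Load per axle = total weight / number of axles
Load = 38.2 / 6
Load = 6.37 tonnes

6.37


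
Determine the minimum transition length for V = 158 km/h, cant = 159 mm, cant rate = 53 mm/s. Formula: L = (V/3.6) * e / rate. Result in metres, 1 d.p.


Convert speed: V = 158 / 3.6 = 43.8889 m/s
L = 43.8889 * 159 / 53
L = 6978.3333 / 53
L = 131.7 m

131.7


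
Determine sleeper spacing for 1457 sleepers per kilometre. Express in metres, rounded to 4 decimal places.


Spacing = 1000 m / number of sleepers
Spacing = 1000 / 1457
Spacing = 0.6863 m

0.6863


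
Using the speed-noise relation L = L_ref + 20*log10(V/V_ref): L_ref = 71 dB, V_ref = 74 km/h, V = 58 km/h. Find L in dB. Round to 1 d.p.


V/V_ref = 58 / 74 = 0.783784
log10(0.783784) = -0.105804
20 * -0.105804 = -2.1161
L = 71 + -2.1161 = 68.9 dB

68.9


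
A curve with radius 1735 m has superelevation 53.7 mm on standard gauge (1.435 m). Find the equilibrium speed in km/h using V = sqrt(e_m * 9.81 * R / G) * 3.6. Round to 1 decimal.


Convert cant: e = 53.7 mm = 0.0537 m
V_ms = sqrt(0.0537 * 9.81 * 1735 / 1.435)
V_ms = sqrt(636.928777) = 25.2374 m/s
V = 25.2374 * 3.6 = 90.9 km/h

90.9


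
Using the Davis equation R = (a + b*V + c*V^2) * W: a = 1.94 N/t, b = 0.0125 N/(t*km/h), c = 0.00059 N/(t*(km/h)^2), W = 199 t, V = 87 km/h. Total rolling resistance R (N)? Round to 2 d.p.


b*V = 0.0125 * 87 = 1.0875
c*V^2 = 0.00059 * 7569 = 4.46571
R_per_t = 1.94 + 1.0875 + 4.46571 = 7.49321 N/t
R_total = 7.49321 * 199 = 1491.15 N

1491.15


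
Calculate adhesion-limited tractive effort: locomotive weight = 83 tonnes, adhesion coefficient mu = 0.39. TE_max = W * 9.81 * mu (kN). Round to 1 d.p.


TE_max = W * g * mu
TE_max = 83 * 9.81 * 0.39
TE_max = 814.23 * 0.39
TE_max = 317.5 kN

317.5


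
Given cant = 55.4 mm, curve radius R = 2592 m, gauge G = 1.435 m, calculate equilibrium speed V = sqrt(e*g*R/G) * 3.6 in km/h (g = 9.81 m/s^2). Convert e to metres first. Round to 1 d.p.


Convert cant: e = 55.4 mm = 0.0554 m
V_ms = sqrt(0.0554 * 9.81 * 2592 / 1.435)
V_ms = sqrt(981.661748) = 31.3315 m/s
V = 31.3315 * 3.6 = 112.8 km/h

112.8


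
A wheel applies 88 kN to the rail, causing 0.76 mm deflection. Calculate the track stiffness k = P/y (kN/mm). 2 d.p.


Track stiffness k = P / y
k = 88 / 0.76
k = 115.79 kN/mm

115.79


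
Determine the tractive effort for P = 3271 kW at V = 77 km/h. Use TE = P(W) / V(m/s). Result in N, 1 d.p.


Convert: P = 3271 kW = 3271000 W
V = 77 / 3.6 = 21.3889 m/s
TE = 3271000 / 21.3889
TE = 152929.9 N

152929.9


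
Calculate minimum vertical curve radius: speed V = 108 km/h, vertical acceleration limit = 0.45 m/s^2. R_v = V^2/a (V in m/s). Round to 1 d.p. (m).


Convert speed: V = 108 / 3.6 = 30.0 m/s
V^2 = 900.0 m^2/s^2
R_v = 900.0 / 0.45
R_v = 2000.0 m

2000.0


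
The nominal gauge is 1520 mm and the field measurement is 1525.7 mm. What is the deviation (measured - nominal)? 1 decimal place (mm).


Deviation = measured - nominal
Deviation = 1525.7 - 1520
Deviation = 5.7 mm

5.7


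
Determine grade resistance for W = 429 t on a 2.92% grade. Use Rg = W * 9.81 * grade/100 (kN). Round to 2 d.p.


Rg = W * 9.81 * grade / 100
Rg = 429 * 9.81 * 2.92 / 100
Rg = 4208.49 * 0.0292
Rg = 122.89 kN

122.89


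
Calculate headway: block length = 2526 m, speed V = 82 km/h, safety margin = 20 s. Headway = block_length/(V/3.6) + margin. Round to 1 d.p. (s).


V = 82 / 3.6 = 22.7778 m/s
Block traversal time = 2526 / 22.7778 = 110.8976 s
Headway = 110.8976 + 20
Headway = 130.9 s

130.9


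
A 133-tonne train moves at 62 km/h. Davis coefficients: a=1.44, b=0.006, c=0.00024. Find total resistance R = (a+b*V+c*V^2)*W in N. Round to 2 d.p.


b*V = 0.006 * 62 = 0.372
c*V^2 = 0.00024 * 3844 = 0.92256
R_per_t = 1.44 + 0.372 + 0.92256 = 2.73456 N/t
R_total = 2.73456 * 133 = 363.70 N

363.70


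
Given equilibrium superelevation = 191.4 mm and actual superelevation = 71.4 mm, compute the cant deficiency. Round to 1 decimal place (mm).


Cant deficiency = equilibrium cant - actual cant
CD = 191.4 - 71.4
CD = 120.0 mm

120.0


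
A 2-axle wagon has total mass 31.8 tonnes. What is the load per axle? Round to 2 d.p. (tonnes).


Load per axle = total weight / number of axles
Load = 31.8 / 2
Load = 15.90 tonnes

15.90


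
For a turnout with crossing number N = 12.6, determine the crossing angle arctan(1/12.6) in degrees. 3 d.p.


1/N = 1/12.6 = 0.079365
angle = arctan(0.079365) = 0.079199 rad
angle = 0.079199 * 180/pi = 4.538 degrees

4.538


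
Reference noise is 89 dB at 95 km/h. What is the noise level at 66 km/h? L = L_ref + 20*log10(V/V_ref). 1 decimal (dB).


V/V_ref = 66 / 95 = 0.694737
log10(0.694737) = -0.15818
20 * -0.15818 = -3.1636
L = 89 + -3.1636 = 85.8 dB

85.8


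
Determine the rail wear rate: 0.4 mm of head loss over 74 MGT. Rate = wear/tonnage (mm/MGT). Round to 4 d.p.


Wear rate = total wear / cumulative tonnage
Rate = 0.4 / 74
Rate = 0.0054 mm/MGT

0.0054


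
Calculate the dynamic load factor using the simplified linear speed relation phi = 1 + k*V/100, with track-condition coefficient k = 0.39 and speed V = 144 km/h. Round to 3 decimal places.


phi = 1 + k * V / 100
phi = 1 + 0.39 * 144 / 100
phi = 1 + 0.5616
phi = 1.562

1.562


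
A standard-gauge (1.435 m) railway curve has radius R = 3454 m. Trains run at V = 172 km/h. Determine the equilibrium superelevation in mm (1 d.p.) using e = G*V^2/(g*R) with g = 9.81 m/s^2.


Convert speed: V = 172 / 3.6 = 47.7778 m/s
Apply formula: e = 1.435 * 47.7778^2 / (9.81 * 3454)
e = 1.435 * 2282.716 / 33883.74
e = 0.096675 m = 96.7 mm

96.7


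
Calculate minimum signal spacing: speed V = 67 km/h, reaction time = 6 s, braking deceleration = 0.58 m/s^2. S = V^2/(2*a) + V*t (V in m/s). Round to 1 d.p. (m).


V = 67 / 3.6 = 18.6111 m/s
Braking distance = 18.6111^2 / (2*0.58) = 298.5978 m
Sighting distance = 18.6111 * 6 = 111.6667 m
S = 298.5978 + 111.6667 = 410.3 m

410.3


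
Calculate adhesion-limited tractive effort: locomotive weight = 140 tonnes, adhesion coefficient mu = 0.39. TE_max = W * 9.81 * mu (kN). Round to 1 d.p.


TE_max = W * g * mu
TE_max = 140 * 9.81 * 0.39
TE_max = 1373.4 * 0.39
TE_max = 535.6 kN

535.6


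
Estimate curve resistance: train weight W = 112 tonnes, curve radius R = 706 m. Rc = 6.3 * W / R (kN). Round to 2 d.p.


Rc = 6.3 * W / R
Rc = 6.3 * 112 / 706
Rc = 705.6 / 706
Rc = 1.00 kN

1.00


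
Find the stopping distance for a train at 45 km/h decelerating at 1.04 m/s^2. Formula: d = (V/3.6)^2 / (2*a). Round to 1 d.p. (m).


Convert speed: V = 45 / 3.6 = 12.5 m/s
V^2 = 156.25
d = 156.25 / (2 * 1.04)
d = 156.25 / 2.08
d = 75.1 m

75.1


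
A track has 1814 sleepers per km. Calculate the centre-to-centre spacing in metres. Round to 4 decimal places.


Spacing = 1000 m / number of sleepers
Spacing = 1000 / 1814
Spacing = 0.5513 m

0.5513


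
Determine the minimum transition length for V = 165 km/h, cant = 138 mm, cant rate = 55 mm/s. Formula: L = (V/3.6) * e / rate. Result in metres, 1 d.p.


Convert speed: V = 165 / 3.6 = 45.8333 m/s
L = 45.8333 * 138 / 55
L = 6325.0 / 55
L = 115.0 m

115.0


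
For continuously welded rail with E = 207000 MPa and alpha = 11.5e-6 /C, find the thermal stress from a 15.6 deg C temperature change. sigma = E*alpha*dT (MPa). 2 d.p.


sigma = E * alpha * dT
sigma = 207000 * 11.5e-6 * 15.6
sigma = 2.3805 * 15.6
sigma = 37.14 MPa

37.14


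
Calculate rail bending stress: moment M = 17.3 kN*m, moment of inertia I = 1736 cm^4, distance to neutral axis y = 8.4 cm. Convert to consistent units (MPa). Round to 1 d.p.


Convert units:
M = 17.3 kN*m = 17300000 N*mm
y = 8.4 cm = 84 mm
I = 1736 cm^4 = 17360000 mm^4
sigma = 17300000 * 84 / 17360000
sigma = 83.7 MPa

83.7


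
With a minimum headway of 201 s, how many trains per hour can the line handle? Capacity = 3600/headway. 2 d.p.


Capacity = 3600 / headway
Capacity = 3600 / 201
Capacity = 17.91 trains/hour

17.91


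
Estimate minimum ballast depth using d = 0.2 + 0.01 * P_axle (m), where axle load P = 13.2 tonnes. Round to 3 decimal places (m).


d = 0.2 + 0.01 * 13.2
d = 0.2 + 0.132
d = 0.332 m

0.332


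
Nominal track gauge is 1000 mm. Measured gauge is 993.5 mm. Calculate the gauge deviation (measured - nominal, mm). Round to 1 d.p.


Deviation = measured - nominal
Deviation = 993.5 - 1000
Deviation = -6.5 mm

-6.5


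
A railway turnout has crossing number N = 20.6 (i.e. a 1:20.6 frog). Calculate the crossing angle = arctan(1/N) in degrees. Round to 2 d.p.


1/N = 1/20.6 = 0.048544
angle = arctan(0.048544) = 0.048506 rad
angle = 0.048506 * 180/pi = 2.78 degrees

2.78


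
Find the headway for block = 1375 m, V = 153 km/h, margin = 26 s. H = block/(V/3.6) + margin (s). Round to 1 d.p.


V = 153 / 3.6 = 42.5 m/s
Block traversal time = 1375 / 42.5 = 32.3529 s
Headway = 32.3529 + 26
Headway = 58.4 s

58.4


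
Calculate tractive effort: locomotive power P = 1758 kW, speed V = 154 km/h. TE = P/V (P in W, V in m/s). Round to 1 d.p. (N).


Convert: P = 1758 kW = 1758000 W
V = 154 / 3.6 = 42.7778 m/s
TE = 1758000 / 42.7778
TE = 41096.1 N

41096.1


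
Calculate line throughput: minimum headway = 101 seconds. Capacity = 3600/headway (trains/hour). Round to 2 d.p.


Capacity = 3600 / headway
Capacity = 3600 / 101
Capacity = 35.64 trains/hour

35.64


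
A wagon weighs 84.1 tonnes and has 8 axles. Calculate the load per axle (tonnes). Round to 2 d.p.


Load per axle = total weight / number of axles
Load = 84.1 / 8
Load = 10.51 tonnes

10.51


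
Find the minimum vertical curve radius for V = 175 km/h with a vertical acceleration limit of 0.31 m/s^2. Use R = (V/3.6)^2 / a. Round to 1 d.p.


Convert speed: V = 175 / 3.6 = 48.6111 m/s
V^2 = 2363.0401 m^2/s^2
R_v = 2363.0401 / 0.31
R_v = 7622.7 m

7622.7


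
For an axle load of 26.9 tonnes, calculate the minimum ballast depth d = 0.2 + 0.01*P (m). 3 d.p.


d = 0.2 + 0.01 * 26.9
d = 0.2 + 0.269
d = 0.469 m

0.469


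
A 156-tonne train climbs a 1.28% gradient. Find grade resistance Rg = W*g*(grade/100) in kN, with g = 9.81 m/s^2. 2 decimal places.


Rg = W * 9.81 * grade / 100
Rg = 156 * 9.81 * 1.28 / 100
Rg = 1530.36 * 0.0128
Rg = 19.59 kN

19.59


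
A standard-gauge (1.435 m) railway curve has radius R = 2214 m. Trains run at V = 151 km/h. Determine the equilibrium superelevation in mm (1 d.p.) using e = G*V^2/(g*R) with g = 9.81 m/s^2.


Convert speed: V = 151 / 3.6 = 41.9444 m/s
Apply formula: e = 1.435 * 41.9444^2 / (9.81 * 2214)
e = 1.435 * 1759.3364 / 21719.34
e = 0.11624 m = 116.2 mm

116.2


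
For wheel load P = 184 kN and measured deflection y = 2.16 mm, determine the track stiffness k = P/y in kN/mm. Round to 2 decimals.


Track stiffness k = P / y
k = 184 / 2.16
k = 85.19 kN/mm

85.19


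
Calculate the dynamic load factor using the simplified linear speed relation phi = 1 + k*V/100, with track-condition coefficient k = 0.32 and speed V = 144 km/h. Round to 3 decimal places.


phi = 1 + k * V / 100
phi = 1 + 0.32 * 144 / 100
phi = 1 + 0.4608
phi = 1.461

1.461


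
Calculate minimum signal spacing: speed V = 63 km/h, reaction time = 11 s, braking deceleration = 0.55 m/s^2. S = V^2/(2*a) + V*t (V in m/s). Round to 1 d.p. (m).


V = 63 / 3.6 = 17.5 m/s
Braking distance = 17.5^2 / (2*0.55) = 278.4091 m
Sighting distance = 17.5 * 11 = 192.5 m
S = 278.4091 + 192.5 = 470.9 m

470.9


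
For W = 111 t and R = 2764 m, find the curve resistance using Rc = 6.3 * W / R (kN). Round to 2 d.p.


Rc = 6.3 * W / R
Rc = 6.3 * 111 / 2764
Rc = 699.3 / 2764
Rc = 0.25 kN

0.25


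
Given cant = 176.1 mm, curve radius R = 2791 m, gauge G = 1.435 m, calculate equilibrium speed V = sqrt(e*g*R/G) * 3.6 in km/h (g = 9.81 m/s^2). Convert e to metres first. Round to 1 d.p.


Convert cant: e = 176.1 mm = 0.1761 m
V_ms = sqrt(0.1761 * 9.81 * 2791 / 1.435)
V_ms = sqrt(3359.976955) = 57.9653 m/s
V = 57.9653 * 3.6 = 208.7 km/h

208.7


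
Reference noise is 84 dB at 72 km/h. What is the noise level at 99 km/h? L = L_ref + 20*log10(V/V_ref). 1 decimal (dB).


V/V_ref = 99 / 72 = 1.375
log10(1.375) = 0.138303
20 * 0.138303 = 2.7661
L = 84 + 2.7661 = 86.8 dB

86.8


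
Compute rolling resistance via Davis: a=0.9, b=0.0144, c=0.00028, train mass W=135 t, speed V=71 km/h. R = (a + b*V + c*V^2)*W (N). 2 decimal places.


b*V = 0.0144 * 71 = 1.0224
c*V^2 = 0.00028 * 5041 = 1.41148
R_per_t = 0.9 + 1.0224 + 1.41148 = 3.33388 N/t
R_total = 3.33388 * 135 = 450.07 N

450.07


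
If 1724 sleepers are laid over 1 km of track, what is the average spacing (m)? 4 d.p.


Spacing = 1000 m / number of sleepers
Spacing = 1000 / 1724
Spacing = 0.5800 m

0.5800


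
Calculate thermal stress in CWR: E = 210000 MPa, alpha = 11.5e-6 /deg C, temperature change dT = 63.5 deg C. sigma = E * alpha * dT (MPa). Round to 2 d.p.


sigma = E * alpha * dT
sigma = 210000 * 11.5e-6 * 63.5
sigma = 2.415 * 63.5
sigma = 153.35 MPa

153.35


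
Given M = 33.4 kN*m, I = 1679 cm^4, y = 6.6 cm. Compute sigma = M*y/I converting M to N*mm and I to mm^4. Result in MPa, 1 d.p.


Convert units:
M = 33.4 kN*m = 33400000 N*mm
y = 6.6 cm = 66 mm
I = 1679 cm^4 = 16790000 mm^4
sigma = 33400000 * 66 / 16790000
sigma = 131.3 MPa

131.3


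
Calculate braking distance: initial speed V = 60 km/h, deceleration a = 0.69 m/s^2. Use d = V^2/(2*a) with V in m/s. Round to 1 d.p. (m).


Convert speed: V = 60 / 3.6 = 16.6667 m/s
V^2 = 277.7778
d = 277.7778 / (2 * 0.69)
d = 277.7778 / 1.38
d = 201.3 m

201.3


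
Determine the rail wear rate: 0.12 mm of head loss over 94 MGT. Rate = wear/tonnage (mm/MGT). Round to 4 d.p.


Wear rate = total wear / cumulative tonnage
Rate = 0.12 / 94
Rate = 0.0013 mm/MGT

0.0013


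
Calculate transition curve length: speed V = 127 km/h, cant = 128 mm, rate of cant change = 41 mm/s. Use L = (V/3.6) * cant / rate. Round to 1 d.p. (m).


Convert speed: V = 127 / 3.6 = 35.2778 m/s
L = 35.2778 * 128 / 41
L = 4515.5556 / 41
L = 110.1 m

110.1


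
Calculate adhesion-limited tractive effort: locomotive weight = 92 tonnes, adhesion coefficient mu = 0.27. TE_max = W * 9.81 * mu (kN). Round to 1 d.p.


TE_max = W * g * mu
TE_max = 92 * 9.81 * 0.27
TE_max = 902.52 * 0.27
TE_max = 243.7 kN

243.7


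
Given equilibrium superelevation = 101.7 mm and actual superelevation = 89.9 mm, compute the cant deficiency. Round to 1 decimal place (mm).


Cant deficiency = equilibrium cant - actual cant
CD = 101.7 - 89.9
CD = 11.8 mm

11.8


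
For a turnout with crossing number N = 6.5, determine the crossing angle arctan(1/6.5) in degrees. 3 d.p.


1/N = 1/6.5 = 0.153846
angle = arctan(0.153846) = 0.152649 rad
angle = 0.152649 * 180/pi = 8.746 degrees

8.746


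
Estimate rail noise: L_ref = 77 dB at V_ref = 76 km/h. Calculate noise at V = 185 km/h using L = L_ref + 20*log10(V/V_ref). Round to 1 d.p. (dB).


V/V_ref = 185 / 76 = 2.434211
log10(2.434211) = 0.386358
20 * 0.386358 = 7.7272
L = 77 + 7.7272 = 84.7 dB

84.7


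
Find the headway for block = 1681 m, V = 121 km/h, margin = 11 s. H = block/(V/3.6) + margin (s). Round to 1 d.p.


V = 121 / 3.6 = 33.6111 m/s
Block traversal time = 1681 / 33.6111 = 50.0132 s
Headway = 50.0132 + 11
Headway = 61.0 s

61.0


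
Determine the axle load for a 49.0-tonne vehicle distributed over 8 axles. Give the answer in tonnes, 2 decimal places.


Load per axle = total weight / number of axles
Load = 49.0 / 8
Load = 6.13 tonnes

6.13


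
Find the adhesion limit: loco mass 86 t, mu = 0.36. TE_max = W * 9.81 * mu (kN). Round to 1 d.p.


TE_max = W * g * mu
TE_max = 86 * 9.81 * 0.36
TE_max = 843.66 * 0.36
TE_max = 303.7 kN

303.7


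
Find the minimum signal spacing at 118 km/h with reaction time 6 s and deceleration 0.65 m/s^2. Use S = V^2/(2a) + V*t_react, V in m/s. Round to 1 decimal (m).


V = 118 / 3.6 = 32.7778 m/s
Braking distance = 32.7778^2 / (2*0.65) = 826.4482 m
Sighting distance = 32.7778 * 6 = 196.6667 m
S = 826.4482 + 196.6667 = 1023.1 m

1023.1
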